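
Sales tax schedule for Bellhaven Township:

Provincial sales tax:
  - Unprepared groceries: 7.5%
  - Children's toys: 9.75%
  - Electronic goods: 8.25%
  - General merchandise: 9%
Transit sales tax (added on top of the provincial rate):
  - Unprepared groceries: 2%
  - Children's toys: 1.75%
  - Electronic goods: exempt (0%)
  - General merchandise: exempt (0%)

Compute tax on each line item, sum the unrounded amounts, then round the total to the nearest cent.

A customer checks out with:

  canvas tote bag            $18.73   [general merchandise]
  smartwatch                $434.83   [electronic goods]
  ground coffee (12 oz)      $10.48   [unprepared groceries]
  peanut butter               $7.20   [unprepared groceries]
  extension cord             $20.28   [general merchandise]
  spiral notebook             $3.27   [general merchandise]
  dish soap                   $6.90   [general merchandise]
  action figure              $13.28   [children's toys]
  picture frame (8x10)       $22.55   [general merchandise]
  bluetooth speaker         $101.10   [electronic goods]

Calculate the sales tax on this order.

Canvas tote bag $18.73: general merchandise → 9% + 0% transit = 9% → $1.6857
Smartwatch $434.83: electronic goods → 8.25% + 0% transit = 8.25% → $35.873475
Ground coffee (12 oz) $10.48: unprepared groceries → 7.5% + 2% transit = 9.5% → $0.9956
Peanut butter $7.20: unprepared groceries → 7.5% + 2% transit = 9.5% → $0.684
Extension cord $20.28: general merchandise → 9% + 0% transit = 9% → $1.8252
Spiral notebook $3.27: general merchandise → 9% + 0% transit = 9% → $0.2943
Dish soap $6.90: general merchandise → 9% + 0% transit = 9% → $0.621
Action figure $13.28: children's toys → 9.75% + 1.75% transit = 11.5% → $1.5272
Picture frame (8x10) $22.55: general merchandise → 9% + 0% transit = 9% → $2.0295
Bluetooth speaker $101.10: electronic goods → 8.25% + 0% transit = 8.25% → $8.34075
Unrounded tax sum = $53.876725 → $53.88

$53.88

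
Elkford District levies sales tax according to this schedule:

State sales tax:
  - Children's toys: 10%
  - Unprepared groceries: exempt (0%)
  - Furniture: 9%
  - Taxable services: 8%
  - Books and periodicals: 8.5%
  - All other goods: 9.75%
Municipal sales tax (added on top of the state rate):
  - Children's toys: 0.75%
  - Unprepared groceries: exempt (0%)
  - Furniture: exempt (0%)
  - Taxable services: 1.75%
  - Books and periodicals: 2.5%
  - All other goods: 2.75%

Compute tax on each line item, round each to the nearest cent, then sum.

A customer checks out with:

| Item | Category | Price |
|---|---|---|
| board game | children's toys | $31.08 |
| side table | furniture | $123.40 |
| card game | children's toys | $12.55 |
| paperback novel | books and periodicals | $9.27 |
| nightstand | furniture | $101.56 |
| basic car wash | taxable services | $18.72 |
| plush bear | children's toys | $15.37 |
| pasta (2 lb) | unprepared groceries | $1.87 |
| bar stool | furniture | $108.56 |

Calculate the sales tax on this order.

$39.21

Board game $31.08: children's toys → 10% + 0.75% municipal = 10.75% → $3.34
Side table $123.40: furniture → 9% + 0% municipal = 9% → $11.11
Card game $12.55: children's toys → 10% + 0.75% municipal = 10.75% → $1.35
Paperback novel $9.27: books and periodicals → 8.5% + 2.5% municipal = 11% → $1.02
Nightstand $101.56: furniture → 9% + 0% municipal = 9% → $9.14
Basic car wash $18.72: taxable services → 8% + 1.75% municipal = 9.75% → $1.83
Plush bear $15.37: children's toys → 10% + 0.75% municipal = 10.75% → $1.65
Pasta (2 lb) $1.87: unprepared groceries → 0% + 0% municipal = 0% → $0.00
Bar stool $108.56: furniture → 9% + 0% municipal = 9% → $9.77
Total tax = $3.34 + $11.11 + $1.35 + $1.02 + $9.14 + $1.83 + $1.65 + $9.77 = $39.21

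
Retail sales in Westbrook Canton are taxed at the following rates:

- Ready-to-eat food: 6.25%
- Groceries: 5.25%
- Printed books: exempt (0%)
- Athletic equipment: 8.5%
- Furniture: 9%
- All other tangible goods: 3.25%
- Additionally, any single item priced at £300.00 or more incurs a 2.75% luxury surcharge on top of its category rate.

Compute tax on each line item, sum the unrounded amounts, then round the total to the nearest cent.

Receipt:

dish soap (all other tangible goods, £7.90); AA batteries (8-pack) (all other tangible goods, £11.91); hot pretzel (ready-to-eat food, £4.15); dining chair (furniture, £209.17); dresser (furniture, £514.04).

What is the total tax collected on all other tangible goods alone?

Dish soap £7.90: all other tangible goods → 3.25% → £0.25675
AA batteries (8-pack) £11.91: all other tangible goods → 3.25% → £0.387075
Tax on all other tangible goods: unrounded sum = £0.643825 → £0.64

£0.64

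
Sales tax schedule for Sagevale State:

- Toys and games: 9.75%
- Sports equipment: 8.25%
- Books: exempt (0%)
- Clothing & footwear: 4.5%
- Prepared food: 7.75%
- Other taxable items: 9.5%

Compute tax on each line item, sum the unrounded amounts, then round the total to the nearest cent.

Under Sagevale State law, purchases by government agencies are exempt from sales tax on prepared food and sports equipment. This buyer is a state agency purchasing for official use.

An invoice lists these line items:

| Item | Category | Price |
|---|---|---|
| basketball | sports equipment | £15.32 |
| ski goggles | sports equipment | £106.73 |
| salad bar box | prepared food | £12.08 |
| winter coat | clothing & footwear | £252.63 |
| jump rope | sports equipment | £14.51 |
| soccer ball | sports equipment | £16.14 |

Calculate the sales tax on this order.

Basketball £15.32: sports equipment, buyer-exempt → 0% → £0.00
Ski goggles £106.73: sports equipment, buyer-exempt → 0% → £0.00
Salad bar box £12.08: prepared food, buyer-exempt → 0% → £0.00
Winter coat £252.63: clothing & footwear → 4.5% → £11.36835
Jump rope £14.51: sports equipment, buyer-exempt → 0% → £0.00
Soccer ball £16.14: sports equipment, buyer-exempt → 0% → £0.00
Unrounded tax sum = £11.36835 → £11.37

£11.37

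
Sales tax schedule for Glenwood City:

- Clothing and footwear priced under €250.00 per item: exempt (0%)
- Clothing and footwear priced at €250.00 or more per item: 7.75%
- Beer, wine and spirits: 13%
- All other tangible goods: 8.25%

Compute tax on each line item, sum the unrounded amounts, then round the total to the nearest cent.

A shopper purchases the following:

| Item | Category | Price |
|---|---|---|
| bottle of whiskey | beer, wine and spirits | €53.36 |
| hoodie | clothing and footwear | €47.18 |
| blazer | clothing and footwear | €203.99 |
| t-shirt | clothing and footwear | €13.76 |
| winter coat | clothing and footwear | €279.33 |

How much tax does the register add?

Bottle of whiskey €53.36: beer, wine and spirits → 13% → €6.9368
Hoodie €47.18: clothing and footwear, under €250.00 → 0% → €0.00
Blazer €203.99: clothing and footwear, under €250.00 → 0% → €0.00
T-shirt €13.76: clothing and footwear, under €250.00 → 0% → €0.00
Winter coat €279.33: clothing and footwear, €250.00 or more → 7.75% → €21.648075
Unrounded tax sum = €28.584875 → €28.58

€28.58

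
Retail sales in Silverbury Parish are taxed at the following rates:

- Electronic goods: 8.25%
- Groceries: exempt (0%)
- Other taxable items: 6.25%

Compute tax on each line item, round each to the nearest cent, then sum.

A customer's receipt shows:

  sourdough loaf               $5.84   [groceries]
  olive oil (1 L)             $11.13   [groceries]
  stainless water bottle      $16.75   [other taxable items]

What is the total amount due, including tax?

$34.77

Sourdough loaf $5.84: groceries → 0% → $0.00
Olive oil (1 L) $11.13: groceries → 0% → $0.00
Stainless water bottle $16.75: other taxable items → 6.25% → $1.05
Subtotal = $33.72; tax = $1.05; total due = $34.77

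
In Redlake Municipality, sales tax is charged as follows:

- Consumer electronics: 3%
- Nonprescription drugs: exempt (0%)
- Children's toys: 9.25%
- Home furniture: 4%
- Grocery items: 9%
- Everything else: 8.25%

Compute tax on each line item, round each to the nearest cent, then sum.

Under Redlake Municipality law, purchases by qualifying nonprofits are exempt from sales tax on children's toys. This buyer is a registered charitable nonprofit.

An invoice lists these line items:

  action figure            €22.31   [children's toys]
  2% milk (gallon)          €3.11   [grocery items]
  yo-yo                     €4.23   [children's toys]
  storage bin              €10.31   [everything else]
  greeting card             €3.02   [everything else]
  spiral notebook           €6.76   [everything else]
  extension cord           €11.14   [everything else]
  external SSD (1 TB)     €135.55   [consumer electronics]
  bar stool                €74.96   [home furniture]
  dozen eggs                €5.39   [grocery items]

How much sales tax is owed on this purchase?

€10.42

Action figure €22.31: children's toys, buyer-exempt → 0% → €0.00
2% milk (gallon) €3.11: grocery items → 9% → €0.28
Yo-yo €4.23: children's toys, buyer-exempt → 0% → €0.00
Storage bin €10.31: everything else → 8.25% → €0.85
Greeting card €3.02: everything else → 8.25% → €0.25
Spiral notebook €6.76: everything else → 8.25% → €0.56
Extension cord €11.14: everything else → 8.25% → €0.92
External SSD (1 TB) €135.55: consumer electronics → 3% → €4.07
Bar stool €74.96: home furniture → 4% → €3.00
Dozen eggs €5.39: grocery items → 9% → €0.49
Total tax = €0.28 + €0.85 + €0.25 + €0.56 + €0.92 + €4.07 + €3.00 + €0.49 = €10.42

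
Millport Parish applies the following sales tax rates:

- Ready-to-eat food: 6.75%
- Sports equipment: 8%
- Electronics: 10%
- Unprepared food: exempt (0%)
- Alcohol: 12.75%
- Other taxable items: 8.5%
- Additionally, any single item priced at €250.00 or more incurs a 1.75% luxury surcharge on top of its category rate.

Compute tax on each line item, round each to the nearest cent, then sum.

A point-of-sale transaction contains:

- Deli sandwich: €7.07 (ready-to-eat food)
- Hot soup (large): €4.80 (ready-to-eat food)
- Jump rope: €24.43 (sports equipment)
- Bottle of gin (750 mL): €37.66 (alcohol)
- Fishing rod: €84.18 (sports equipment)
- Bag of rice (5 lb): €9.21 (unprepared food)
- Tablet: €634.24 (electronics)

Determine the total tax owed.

€88.80

Deli sandwich €7.07: ready-to-eat food → 6.75% → €0.48
Hot soup (large) €4.80: ready-to-eat food → 6.75% → €0.32
Jump rope €24.43: sports equipment → 8% → €1.95
Bottle of gin (750 mL) €37.66: alcohol → 12.75% → €4.80
Fishing rod €84.18: sports equipment → 8% → €6.73
Bag of rice (5 lb) €9.21: unprepared food → 0% → €0.00
Tablet €634.24: electronics → 10% + 1.75% surcharge = 11.75% → €74.52
Total tax = €0.48 + €0.32 + €1.95 + €4.80 + €6.73 + €74.52 = €88.80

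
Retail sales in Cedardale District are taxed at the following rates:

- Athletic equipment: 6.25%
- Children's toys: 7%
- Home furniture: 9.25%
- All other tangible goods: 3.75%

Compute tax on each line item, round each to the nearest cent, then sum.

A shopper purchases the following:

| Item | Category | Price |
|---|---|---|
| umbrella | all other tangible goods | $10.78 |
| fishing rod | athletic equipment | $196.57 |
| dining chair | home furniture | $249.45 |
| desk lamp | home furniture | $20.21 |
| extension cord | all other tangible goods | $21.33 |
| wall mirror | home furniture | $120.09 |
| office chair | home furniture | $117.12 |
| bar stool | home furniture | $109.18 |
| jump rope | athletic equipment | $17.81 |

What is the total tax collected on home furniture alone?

Dining chair $249.45: home furniture → 9.25% → $23.07
Desk lamp $20.21: home furniture → 9.25% → $1.87
Wall mirror $120.09: home furniture → 9.25% → $11.11
Office chair $117.12: home furniture → 9.25% → $10.83
Bar stool $109.18: home furniture → 9.25% → $10.10
Tax on home furniture = $23.07 + $1.87 + $11.11 + $10.83 + $10.10 = $56.98

$56.98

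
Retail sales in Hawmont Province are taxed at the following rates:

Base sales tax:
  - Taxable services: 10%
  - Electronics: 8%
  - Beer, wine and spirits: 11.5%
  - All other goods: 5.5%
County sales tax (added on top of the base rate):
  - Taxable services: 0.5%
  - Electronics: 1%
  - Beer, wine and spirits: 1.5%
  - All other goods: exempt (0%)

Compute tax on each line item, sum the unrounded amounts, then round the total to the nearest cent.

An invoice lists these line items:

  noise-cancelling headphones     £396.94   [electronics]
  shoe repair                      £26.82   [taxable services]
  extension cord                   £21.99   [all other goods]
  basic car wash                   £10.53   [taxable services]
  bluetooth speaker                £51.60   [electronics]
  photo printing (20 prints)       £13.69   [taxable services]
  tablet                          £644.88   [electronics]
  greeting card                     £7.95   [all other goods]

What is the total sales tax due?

Noise-cancelling headphones £396.94: electronics → 8% + 1% county = 9% → £35.7246
Shoe repair £26.82: taxable services → 10% + 0.5% county = 10.5% → £2.8161
Extension cord £21.99: all other goods → 5.5% + 0% county = 5.5% → £1.20945
Basic car wash £10.53: taxable services → 10% + 0.5% county = 10.5% → £1.10565
Bluetooth speaker £51.60: electronics → 8% + 1% county = 9% → £4.644
Photo printing (20 prints) £13.69: taxable services → 10% + 0.5% county = 10.5% → £1.43745
Tablet £644.88: electronics → 8% + 1% county = 9% → £58.0392
Greeting card £7.95: all other goods → 5.5% + 0% county = 5.5% → £0.43725
Unrounded tax sum = £105.4137 → £105.41

£105.41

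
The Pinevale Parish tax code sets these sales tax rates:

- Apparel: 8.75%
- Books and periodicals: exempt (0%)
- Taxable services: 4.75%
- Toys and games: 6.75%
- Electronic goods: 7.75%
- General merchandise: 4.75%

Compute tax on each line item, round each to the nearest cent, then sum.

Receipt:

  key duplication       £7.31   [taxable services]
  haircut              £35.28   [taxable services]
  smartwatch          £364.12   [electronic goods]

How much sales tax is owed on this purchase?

£30.25

Key duplication £7.31: taxable services → 4.75% → £0.35
Haircut £35.28: taxable services → 4.75% → £1.68
Smartwatch £364.12: electronic goods → 7.75% → £28.22
Total tax = £0.35 + £1.68 + £28.22 = £30.25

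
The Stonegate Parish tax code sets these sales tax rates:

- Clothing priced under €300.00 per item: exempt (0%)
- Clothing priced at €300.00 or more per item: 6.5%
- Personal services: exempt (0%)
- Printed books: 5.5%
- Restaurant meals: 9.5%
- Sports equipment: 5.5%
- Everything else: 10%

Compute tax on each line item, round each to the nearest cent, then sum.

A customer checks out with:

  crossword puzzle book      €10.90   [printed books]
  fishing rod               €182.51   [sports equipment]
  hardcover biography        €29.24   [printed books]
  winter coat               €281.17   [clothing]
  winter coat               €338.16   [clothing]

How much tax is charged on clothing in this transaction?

€21.98

Winter coat €281.17: clothing, under €300.00 → 0% → €0.00
Winter coat €338.16: clothing, €300.00 or more → 6.5% → €21.98
Tax on clothing = €0.00 + €21.98 = €21.98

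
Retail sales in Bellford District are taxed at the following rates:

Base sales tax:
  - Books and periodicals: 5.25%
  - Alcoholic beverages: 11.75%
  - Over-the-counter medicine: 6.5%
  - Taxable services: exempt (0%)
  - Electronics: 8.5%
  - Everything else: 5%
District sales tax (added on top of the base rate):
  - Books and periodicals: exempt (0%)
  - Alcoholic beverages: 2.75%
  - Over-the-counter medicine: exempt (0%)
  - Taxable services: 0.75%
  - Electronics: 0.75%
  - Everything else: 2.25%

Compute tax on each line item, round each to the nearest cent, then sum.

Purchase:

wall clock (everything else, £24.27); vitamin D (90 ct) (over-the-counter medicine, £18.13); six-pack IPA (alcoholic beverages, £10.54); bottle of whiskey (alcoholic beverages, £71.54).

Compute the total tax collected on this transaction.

Wall clock £24.27: everything else → 5% + 2.25% district = 7.25% → £1.76
Vitamin D (90 ct) £18.13: over-the-counter medicine → 6.5% + 0% district = 6.5% → £1.18
Six-pack IPA £10.54: alcoholic beverages → 11.75% + 2.75% district = 14.5% → £1.53
Bottle of whiskey £71.54: alcoholic beverages → 11.75% + 2.75% district = 14.5% → £10.37
Total tax = £1.76 + £1.18 + £1.53 + £10.37 = £14.84

£14.84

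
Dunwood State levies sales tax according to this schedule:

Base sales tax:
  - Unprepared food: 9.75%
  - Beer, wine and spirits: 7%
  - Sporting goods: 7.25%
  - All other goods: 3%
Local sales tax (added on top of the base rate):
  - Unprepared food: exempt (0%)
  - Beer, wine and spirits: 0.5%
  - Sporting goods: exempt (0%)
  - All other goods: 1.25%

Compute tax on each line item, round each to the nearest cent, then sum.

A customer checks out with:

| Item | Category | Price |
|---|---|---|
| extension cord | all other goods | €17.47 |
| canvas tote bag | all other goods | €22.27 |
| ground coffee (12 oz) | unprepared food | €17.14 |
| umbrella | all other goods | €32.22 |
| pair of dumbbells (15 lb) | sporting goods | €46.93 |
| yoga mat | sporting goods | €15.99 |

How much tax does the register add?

Extension cord €17.47: all other goods → 3% + 1.25% local = 4.25% → €0.74
Canvas tote bag €22.27: all other goods → 3% + 1.25% local = 4.25% → €0.95
Ground coffee (12 oz) €17.14: unprepared food → 9.75% + 0% local = 9.75% → €1.67
Umbrella €32.22: all other goods → 3% + 1.25% local = 4.25% → €1.37
Pair of dumbbells (15 lb) €46.93: sporting goods → 7.25% + 0% local = 7.25% → €3.40
Yoga mat €15.99: sporting goods → 7.25% + 0% local = 7.25% → €1.16
Total tax = €0.74 + €0.95 + €1.67 + €1.37 + €3.40 + €1.16 = €9.29

€9.29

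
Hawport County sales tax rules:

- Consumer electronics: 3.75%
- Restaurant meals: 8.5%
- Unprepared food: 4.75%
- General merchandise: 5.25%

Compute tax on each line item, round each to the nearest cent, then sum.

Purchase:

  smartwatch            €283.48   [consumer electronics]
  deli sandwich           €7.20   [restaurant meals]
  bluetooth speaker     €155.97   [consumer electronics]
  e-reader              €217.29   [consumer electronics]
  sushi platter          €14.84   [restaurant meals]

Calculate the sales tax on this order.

Smartwatch €283.48: consumer electronics → 3.75% → €10.63
Deli sandwich €7.20: restaurant meals → 8.5% → €0.61
Bluetooth speaker €155.97: consumer electronics → 3.75% → €5.85
E-reader €217.29: consumer electronics → 3.75% → €8.15
Sushi platter €14.84: restaurant meals → 8.5% → €1.26
Total tax = €10.63 + €0.61 + €5.85 + €8.15 + €1.26 = €26.50

€26.50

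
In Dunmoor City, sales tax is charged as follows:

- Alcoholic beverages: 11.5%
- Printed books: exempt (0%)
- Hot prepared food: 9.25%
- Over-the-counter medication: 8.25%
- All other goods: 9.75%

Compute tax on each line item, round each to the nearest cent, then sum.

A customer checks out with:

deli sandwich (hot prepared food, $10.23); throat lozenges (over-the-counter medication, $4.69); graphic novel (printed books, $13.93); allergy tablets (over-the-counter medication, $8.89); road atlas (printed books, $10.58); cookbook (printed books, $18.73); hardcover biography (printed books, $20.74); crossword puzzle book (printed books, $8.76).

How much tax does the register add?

Deli sandwich $10.23: hot prepared food → 9.25% → $0.95
Throat lozenges $4.69: over-the-counter medication → 8.25% → $0.39
Graphic novel $13.93: printed books → 0% → $0.00
Allergy tablets $8.89: over-the-counter medication → 8.25% → $0.73
Road atlas $10.58: printed books → 0% → $0.00
Cookbook $18.73: printed books → 0% → $0.00
Hardcover biography $20.74: printed books → 0% → $0.00
Crossword puzzle book $8.76: printed books → 0% → $0.00
Total tax = $0.95 + $0.39 + $0.73 = $2.07

$2.07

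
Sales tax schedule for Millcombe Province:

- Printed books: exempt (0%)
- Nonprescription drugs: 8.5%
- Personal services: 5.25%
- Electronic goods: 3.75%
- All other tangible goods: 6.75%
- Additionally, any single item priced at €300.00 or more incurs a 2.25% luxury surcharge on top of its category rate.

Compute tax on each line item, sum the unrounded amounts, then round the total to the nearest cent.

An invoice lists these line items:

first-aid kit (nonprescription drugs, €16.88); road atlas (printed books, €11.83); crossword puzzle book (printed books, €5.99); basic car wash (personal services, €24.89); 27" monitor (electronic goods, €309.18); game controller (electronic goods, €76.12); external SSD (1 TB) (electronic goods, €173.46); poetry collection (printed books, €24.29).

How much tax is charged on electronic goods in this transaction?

€27.91

27" monitor €309.18: electronic goods → 3.75% + 2.25% surcharge = 6% → €18.5508
Game controller €76.12: electronic goods → 3.75% → €2.8545
External SSD (1 TB) €173.46: electronic goods → 3.75% → €6.50475
Tax on electronic goods: unrounded sum = €27.91005 → €27.91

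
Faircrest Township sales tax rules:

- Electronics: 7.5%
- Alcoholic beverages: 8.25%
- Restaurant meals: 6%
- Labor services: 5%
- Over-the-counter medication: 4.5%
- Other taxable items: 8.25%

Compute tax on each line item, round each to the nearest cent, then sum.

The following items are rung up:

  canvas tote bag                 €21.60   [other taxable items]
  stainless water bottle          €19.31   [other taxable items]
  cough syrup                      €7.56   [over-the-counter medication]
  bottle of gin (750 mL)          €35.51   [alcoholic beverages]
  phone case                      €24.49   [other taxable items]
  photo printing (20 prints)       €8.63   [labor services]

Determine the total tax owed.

€9.09

Canvas tote bag €21.60: other taxable items → 8.25% → €1.78
Stainless water bottle €19.31: other taxable items → 8.25% → €1.59
Cough syrup €7.56: over-the-counter medication → 4.5% → €0.34
Bottle of gin (750 mL) €35.51: alcoholic beverages → 8.25% → €2.93
Phone case €24.49: other taxable items → 8.25% → €2.02
Photo printing (20 prints) €8.63: labor services → 5% → €0.43
Total tax = €1.78 + €1.59 + €0.34 + €2.93 + €2.02 + €0.43 = €9.09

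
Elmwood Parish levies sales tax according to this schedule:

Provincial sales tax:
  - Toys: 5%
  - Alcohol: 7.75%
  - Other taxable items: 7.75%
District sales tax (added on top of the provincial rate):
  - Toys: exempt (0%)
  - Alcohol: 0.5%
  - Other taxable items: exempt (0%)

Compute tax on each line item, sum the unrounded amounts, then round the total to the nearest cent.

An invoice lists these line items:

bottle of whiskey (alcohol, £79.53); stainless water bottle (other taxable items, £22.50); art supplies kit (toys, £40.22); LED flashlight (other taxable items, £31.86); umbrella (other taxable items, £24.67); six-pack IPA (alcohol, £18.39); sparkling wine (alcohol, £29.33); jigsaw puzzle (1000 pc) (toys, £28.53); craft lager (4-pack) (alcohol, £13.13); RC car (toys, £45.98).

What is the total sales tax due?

Bottle of whiskey £79.53: alcohol → 7.75% + 0.5% district = 8.25% → £6.561225
Stainless water bottle £22.50: other taxable items → 7.75% + 0% district = 7.75% → £1.74375
Art supplies kit £40.22: toys → 5% + 0% district = 5% → £2.011
LED flashlight £31.86: other taxable items → 7.75% + 0% district = 7.75% → £2.46915
Umbrella £24.67: other taxable items → 7.75% + 0% district = 7.75% → £1.911925
Six-pack IPA £18.39: alcohol → 7.75% + 0.5% district = 8.25% → £1.517175
Sparkling wine £29.33: alcohol → 7.75% + 0.5% district = 8.25% → £2.419725
Jigsaw puzzle (1000 pc) £28.53: toys → 5% + 0% district = 5% → £1.4265
Craft lager (4-pack) £13.13: alcohol → 7.75% + 0.5% district = 8.25% → £1.083225
RC car £45.98: toys → 5% + 0% district = 5% → £2.299
Unrounded tax sum = £23.442675 → £23.44

£23.44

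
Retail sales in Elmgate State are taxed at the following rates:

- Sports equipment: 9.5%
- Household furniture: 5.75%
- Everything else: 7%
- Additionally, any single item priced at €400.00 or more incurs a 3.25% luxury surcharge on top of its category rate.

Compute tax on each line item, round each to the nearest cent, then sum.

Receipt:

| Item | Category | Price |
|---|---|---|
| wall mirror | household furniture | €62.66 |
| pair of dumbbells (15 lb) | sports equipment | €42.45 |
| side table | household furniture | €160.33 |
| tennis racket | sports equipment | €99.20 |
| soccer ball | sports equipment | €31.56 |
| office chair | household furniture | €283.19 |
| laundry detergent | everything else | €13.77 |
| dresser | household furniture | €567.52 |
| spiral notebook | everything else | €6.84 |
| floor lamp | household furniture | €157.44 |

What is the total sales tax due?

€107.12

Wall mirror €62.66: household furniture → 5.75% → €3.60
Pair of dumbbells (15 lb) €42.45: sports equipment → 9.5% → €4.03
Side table €160.33: household furniture → 5.75% → €9.22
Tennis racket €99.20: sports equipment → 9.5% → €9.42
Soccer ball €31.56: sports equipment → 9.5% → €3.00
Office chair €283.19: household furniture → 5.75% → €16.28
Laundry detergent €13.77: everything else → 7% → €0.96
Dresser €567.52: household furniture → 5.75% + 3.25% surcharge = 9% → €51.08
Spiral notebook €6.84: everything else → 7% → €0.48
Floor lamp €157.44: household furniture → 5.75% → €9.05
Total tax = €3.60 + €4.03 + €9.22 + €9.42 + €3.00 + €16.28 + €0.96 + €51.08 + €0.48 + €9.05 = €107.12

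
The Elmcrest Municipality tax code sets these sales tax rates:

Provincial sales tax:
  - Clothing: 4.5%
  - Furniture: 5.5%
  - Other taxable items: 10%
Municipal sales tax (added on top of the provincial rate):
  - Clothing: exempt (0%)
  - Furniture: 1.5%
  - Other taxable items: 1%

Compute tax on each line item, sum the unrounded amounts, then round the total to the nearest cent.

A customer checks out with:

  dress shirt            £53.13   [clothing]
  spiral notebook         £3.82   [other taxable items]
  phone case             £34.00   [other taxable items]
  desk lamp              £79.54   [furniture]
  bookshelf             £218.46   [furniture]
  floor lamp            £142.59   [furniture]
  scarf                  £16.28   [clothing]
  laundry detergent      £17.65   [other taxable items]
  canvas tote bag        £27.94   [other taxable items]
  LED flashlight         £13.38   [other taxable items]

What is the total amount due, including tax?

Dress shirt £53.13: clothing → 4.5% + 0% municipal = 4.5% → £2.39085
Spiral notebook £3.82: other taxable items → 10% + 1% municipal = 11% → £0.4202
Phone case £34.00: other taxable items → 10% + 1% municipal = 11% → £3.74
Desk lamp £79.54: furniture → 5.5% + 1.5% municipal = 7% → £5.5678
Bookshelf £218.46: furniture → 5.5% + 1.5% municipal = 7% → £15.2922
Floor lamp £142.59: furniture → 5.5% + 1.5% municipal = 7% → £9.9813
Scarf £16.28: clothing → 4.5% + 0% municipal = 4.5% → £0.7326
Laundry detergent £17.65: other taxable items → 10% + 1% municipal = 11% → £1.9415
Canvas tote bag £27.94: other taxable items → 10% + 1% municipal = 11% → £3.0734
LED flashlight £13.38: other taxable items → 10% + 1% municipal = 11% → £1.4718
Subtotal = £606.79; unrounded tax = £44.61165 → £44.61; total due = £651.40

£651.40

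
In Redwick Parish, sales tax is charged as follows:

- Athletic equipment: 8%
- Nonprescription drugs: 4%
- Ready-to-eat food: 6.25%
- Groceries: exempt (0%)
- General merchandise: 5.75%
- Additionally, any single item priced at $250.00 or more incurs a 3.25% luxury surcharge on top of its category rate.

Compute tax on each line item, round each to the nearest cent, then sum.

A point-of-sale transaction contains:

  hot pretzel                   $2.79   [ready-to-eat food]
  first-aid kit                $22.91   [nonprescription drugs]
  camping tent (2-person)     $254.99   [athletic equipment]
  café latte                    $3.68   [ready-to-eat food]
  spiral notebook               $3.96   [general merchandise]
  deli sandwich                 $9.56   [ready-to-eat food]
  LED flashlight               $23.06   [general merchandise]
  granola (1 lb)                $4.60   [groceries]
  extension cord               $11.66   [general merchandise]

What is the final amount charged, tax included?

Hot pretzel $2.79: ready-to-eat food → 6.25% → $0.17
First-aid kit $22.91: nonprescription drugs → 4% → $0.92
Camping tent (2-person) $254.99: athletic equipment → 8% + 3.25% surcharge = 11.25% → $28.69
Café latte $3.68: ready-to-eat food → 6.25% → $0.23
Spiral notebook $3.96: general merchandise → 5.75% → $0.23
Deli sandwich $9.56: ready-to-eat food → 6.25% → $0.60
LED flashlight $23.06: general merchandise → 5.75% → $1.33
Granola (1 lb) $4.60: groceries → 0% → $0.00
Extension cord $11.66: general merchandise → 5.75% → $0.67
Subtotal = $337.21; tax = $32.84; total due = $370.05

$370.05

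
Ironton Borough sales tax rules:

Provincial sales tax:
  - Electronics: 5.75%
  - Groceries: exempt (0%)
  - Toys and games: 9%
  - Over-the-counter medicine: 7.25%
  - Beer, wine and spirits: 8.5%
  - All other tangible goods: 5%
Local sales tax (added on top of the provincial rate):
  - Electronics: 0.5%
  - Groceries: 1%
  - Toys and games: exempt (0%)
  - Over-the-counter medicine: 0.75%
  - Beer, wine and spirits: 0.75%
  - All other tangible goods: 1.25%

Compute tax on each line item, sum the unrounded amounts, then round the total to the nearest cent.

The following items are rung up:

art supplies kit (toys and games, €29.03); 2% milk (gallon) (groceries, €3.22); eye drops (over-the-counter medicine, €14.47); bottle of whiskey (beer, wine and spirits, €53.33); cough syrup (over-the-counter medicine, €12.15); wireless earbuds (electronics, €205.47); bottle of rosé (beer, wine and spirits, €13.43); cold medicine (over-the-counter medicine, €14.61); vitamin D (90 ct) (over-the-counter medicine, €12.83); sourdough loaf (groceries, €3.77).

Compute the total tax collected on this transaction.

€26.02

Art supplies kit €29.03: toys and games → 9% + 0% local = 9% → €2.6127
2% milk (gallon) €3.22: groceries → 0% + 1% local = 1% → €0.0322
Eye drops €14.47: over-the-counter medicine → 7.25% + 0.75% local = 8% → €1.1576
Bottle of whiskey €53.33: beer, wine and spirits → 8.5% + 0.75% local = 9.25% → €4.933025
Cough syrup €12.15: over-the-counter medicine → 7.25% + 0.75% local = 8% → €0.972
Wireless earbuds €205.47: electronics → 5.75% + 0.5% local = 6.25% → €12.841875
Bottle of rosé €13.43: beer, wine and spirits → 8.5% + 0.75% local = 9.25% → €1.242275
Cold medicine €14.61: over-the-counter medicine → 7.25% + 0.75% local = 8% → €1.1688
Vitamin D (90 ct) €12.83: over-the-counter medicine → 7.25% + 0.75% local = 8% → €1.0264
Sourdough loaf €3.77: groceries → 0% + 1% local = 1% → €0.0377
Unrounded tax sum = €26.024575 → €26.02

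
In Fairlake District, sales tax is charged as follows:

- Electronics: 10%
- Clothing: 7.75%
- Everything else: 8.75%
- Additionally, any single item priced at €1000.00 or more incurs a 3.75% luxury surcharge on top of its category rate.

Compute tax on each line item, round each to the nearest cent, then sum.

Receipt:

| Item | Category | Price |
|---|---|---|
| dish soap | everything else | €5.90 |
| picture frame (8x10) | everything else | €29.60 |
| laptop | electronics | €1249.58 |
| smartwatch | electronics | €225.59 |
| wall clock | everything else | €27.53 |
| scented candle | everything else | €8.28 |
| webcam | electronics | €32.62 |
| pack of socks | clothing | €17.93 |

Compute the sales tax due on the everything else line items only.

Dish soap €5.90: everything else → 8.75% → €0.52
Picture frame (8x10) €29.60: everything else → 8.75% → €2.59
Wall clock €27.53: everything else → 8.75% → €2.41
Scented candle €8.28: everything else → 8.75% → €0.72
Tax on everything else = €0.52 + €2.59 + €2.41 + €0.72 = €6.24

€6.24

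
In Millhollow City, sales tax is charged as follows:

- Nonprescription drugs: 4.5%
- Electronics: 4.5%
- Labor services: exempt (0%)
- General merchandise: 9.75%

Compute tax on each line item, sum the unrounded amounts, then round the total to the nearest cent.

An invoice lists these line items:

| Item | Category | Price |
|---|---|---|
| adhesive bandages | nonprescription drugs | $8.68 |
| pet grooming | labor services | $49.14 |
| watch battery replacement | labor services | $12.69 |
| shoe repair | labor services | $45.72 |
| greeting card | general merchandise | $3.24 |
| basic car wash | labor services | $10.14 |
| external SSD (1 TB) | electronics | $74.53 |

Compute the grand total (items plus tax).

Adhesive bandages $8.68: nonprescription drugs → 4.5% → $0.3906
Pet grooming $49.14: labor services → 0% → $0.00
Watch battery replacement $12.69: labor services → 0% → $0.00
Shoe repair $45.72: labor services → 0% → $0.00
Greeting card $3.24: general merchandise → 9.75% → $0.3159
Basic car wash $10.14: labor services → 0% → $0.00
External SSD (1 TB) $74.53: electronics → 4.5% → $3.35385
Subtotal = $204.14; unrounded tax = $4.06035 → $4.06; total due = $208.20

$208.20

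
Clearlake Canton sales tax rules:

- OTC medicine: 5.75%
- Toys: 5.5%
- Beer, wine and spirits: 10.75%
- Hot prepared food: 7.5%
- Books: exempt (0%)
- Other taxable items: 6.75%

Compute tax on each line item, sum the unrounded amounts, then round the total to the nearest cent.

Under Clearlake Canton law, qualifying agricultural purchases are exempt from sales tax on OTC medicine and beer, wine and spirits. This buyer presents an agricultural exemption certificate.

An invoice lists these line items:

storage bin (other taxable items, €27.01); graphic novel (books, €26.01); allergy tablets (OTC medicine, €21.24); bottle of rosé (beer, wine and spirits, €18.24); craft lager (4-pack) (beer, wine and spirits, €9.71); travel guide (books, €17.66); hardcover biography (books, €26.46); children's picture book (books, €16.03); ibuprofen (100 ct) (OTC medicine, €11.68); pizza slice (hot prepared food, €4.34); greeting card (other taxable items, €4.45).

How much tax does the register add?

€2.45

Storage bin €27.01: other taxable items → 6.75% → €1.823175
Graphic novel €26.01: books → 0% → €0.00
Allergy tablets €21.24: OTC medicine, buyer-exempt → 0% → €0.00
Bottle of rosé €18.24: beer, wine and spirits, buyer-exempt → 0% → €0.00
Craft lager (4-pack) €9.71: beer, wine and spirits, buyer-exempt → 0% → €0.00
Travel guide €17.66: books → 0% → €0.00
Hardcover biography €26.46: books → 0% → €0.00
Children's picture book €16.03: books → 0% → €0.00
Ibuprofen (100 ct) €11.68: OTC medicine, buyer-exempt → 0% → €0.00
Pizza slice €4.34: hot prepared food → 7.5% → €0.3255
Greeting card €4.45: other taxable items → 6.75% → €0.300375
Unrounded tax sum = €2.44905 → €2.45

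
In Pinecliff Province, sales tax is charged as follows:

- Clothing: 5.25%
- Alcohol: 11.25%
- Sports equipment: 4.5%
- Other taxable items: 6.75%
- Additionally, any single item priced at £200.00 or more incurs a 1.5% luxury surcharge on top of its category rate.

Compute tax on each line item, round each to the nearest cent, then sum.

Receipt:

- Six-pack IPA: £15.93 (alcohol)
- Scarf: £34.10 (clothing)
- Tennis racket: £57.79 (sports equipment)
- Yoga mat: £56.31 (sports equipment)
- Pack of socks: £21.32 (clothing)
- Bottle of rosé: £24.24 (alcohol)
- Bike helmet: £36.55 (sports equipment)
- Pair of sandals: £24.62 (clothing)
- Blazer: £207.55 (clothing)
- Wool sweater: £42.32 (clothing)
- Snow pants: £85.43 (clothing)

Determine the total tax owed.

£36.21

Six-pack IPA £15.93: alcohol → 11.25% → £1.79
Scarf £34.10: clothing → 5.25% → £1.79
Tennis racket £57.79: sports equipment → 4.5% → £2.60
Yoga mat £56.31: sports equipment → 4.5% → £2.53
Pack of socks £21.32: clothing → 5.25% → £1.12
Bottle of rosé £24.24: alcohol → 11.25% → £2.73
Bike helmet £36.55: sports equipment → 4.5% → £1.64
Pair of sandals £24.62: clothing → 5.25% → £1.29
Blazer £207.55: clothing → 5.25% + 1.5% surcharge = 6.75% → £14.01
Wool sweater £42.32: clothing → 5.25% → £2.22
Snow pants £85.43: clothing → 5.25% → £4.49
Total tax = £1.79 + £1.79 + £2.60 + £2.53 + £1.12 + £2.73 + £1.64 + £1.29 + £14.01 + £2.22 + £4.49 = £36.21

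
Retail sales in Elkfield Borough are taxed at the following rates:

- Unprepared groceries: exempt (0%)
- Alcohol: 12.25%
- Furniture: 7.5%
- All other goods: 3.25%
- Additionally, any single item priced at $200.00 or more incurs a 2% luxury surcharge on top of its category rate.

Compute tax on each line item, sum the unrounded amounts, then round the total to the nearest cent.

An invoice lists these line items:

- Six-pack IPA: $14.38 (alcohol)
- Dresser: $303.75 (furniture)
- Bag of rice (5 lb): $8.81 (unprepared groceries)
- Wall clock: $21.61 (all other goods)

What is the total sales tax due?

Six-pack IPA $14.38: alcohol → 12.25% → $1.76155
Dresser $303.75: furniture → 7.5% + 2% surcharge = 9.5% → $28.85625
Bag of rice (5 lb) $8.81: unprepared groceries → 0% → $0.00
Wall clock $21.61: all other goods → 3.25% → $0.702325
Unrounded tax sum = $31.320125 → $31.32

$31.32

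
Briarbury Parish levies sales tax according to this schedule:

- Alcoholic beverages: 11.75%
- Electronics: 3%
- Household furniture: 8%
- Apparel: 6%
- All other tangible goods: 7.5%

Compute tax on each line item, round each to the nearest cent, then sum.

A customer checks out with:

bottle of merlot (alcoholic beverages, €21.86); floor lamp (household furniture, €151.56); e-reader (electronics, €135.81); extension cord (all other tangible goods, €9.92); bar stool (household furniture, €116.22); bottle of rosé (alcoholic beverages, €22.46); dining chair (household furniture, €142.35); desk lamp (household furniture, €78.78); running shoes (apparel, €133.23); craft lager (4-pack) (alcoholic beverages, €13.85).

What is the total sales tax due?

€58.75

Bottle of merlot €21.86: alcoholic beverages → 11.75% → €2.57
Floor lamp €151.56: household furniture → 8% → €12.12
E-reader €135.81: electronics → 3% → €4.07
Extension cord €9.92: all other tangible goods → 7.5% → €0.74
Bar stool €116.22: household furniture → 8% → €9.30
Bottle of rosé €22.46: alcoholic beverages → 11.75% → €2.64
Dining chair €142.35: household furniture → 8% → €11.39
Desk lamp €78.78: household furniture → 8% → €6.30
Running shoes €133.23: apparel → 6% → €7.99
Craft lager (4-pack) €13.85: alcoholic beverages → 11.75% → €1.63
Total tax = €2.57 + €12.12 + €4.07 + €0.74 + €9.30 + €2.64 + €11.39 + €6.30 + €7.99 + €1.63 = €58.75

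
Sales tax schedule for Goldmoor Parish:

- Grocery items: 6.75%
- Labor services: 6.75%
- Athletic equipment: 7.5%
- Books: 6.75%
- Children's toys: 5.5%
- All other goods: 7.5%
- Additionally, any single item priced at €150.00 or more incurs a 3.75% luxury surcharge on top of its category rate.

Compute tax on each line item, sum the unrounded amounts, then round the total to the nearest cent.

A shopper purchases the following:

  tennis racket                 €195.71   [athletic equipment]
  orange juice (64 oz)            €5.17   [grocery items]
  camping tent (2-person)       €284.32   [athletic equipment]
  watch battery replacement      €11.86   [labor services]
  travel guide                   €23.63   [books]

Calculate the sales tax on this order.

Tennis racket €195.71: athletic equipment → 7.5% + 3.75% surcharge = 11.25% → €22.017375
Orange juice (64 oz) €5.17: grocery items → 6.75% → €0.348975
Camping tent (2-person) €284.32: athletic equipment → 7.5% + 3.75% surcharge = 11.25% → €31.986
Watch battery replacement €11.86: labor services → 6.75% → €0.80055
Travel guide €23.63: books → 6.75% → €1.595025
Unrounded tax sum = €56.747925 → €56.75

€56.75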